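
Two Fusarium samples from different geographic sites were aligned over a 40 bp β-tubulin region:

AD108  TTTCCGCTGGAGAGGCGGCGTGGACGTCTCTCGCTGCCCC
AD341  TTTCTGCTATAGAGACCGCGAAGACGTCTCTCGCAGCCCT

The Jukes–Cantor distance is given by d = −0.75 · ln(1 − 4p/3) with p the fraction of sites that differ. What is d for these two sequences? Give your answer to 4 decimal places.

Mismatches occur at site 5 (C/T), site 9 (G/A), site 10 (G/T), site 15 (G/A), site 17 (G/C), site 21 (T/A), site 22 (G/A), site 35 (T/A), site 40 (C/T).
p = 9/40 = 0.225000.
d = −0.75 · ln(1 − (4/3)·0.225000) = −0.75 · ln(0.700000) = −0.75 · (-0.356675) = 0.2675.

0.2675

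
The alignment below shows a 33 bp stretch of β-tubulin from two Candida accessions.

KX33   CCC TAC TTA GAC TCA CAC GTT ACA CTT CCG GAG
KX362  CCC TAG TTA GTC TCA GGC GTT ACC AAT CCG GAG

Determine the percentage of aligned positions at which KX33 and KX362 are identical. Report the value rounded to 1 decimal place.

78.8%

Mismatches occur at site 6 (C↔G), site 11 (A↔T), site 16 (C↔G), site 17 (A↔G), site 24 (A↔C), site 25 (C↔A), site 26 (T↔A).
26 of the 33 sites match, so the percent identity is 26/33 × 100 = 78.8%.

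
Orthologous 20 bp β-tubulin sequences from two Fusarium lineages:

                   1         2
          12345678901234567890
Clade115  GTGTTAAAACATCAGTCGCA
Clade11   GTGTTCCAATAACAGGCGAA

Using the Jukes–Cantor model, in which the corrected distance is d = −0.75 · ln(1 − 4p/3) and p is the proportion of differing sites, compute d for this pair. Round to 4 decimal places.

0.3831

Differing sites — 6:A/C; 7:A/C; 10:C/T; 12:T/A; 16:T/G; 19:C/A.
p = 6/20 = 0.300000.
d = −0.75 · ln(1 − (4/3)·0.300000) = −0.75 · ln(0.600000) = −0.75 · (-0.510826) = 0.3831.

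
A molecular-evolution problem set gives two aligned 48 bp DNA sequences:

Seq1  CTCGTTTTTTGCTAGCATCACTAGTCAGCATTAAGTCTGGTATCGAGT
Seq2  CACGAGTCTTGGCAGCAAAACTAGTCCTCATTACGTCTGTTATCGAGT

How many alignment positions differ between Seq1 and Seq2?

The sequences differ at positions 2 (T/A), 5 (T/A), 6 (T/G), 8 (T/C), 12 (C/G), 13 (T/C), 18 (T/A), 19 (C/A), 27 (A/C), 28 (G/T), 34 (A/C), 40 (G/T).
That gives 12 mismatches out of 48 aligned sites, so the Hamming distance is 12.

12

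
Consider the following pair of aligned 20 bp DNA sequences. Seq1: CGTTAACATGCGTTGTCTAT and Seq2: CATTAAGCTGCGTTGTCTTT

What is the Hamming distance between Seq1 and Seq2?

Mismatches occur at site 2 (G→A), site 7 (C→G), site 8 (A→C), site 19 (A→T).
That gives 4 mismatches out of 20 aligned sites, so the Hamming distance is 4.

4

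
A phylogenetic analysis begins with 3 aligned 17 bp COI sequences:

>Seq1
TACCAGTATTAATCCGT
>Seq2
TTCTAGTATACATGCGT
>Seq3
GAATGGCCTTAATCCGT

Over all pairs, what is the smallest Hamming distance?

5

Pairwise Hamming distances:
  Seq1 vs Seq2: 5
  Seq1 vs Seq3: 6
  Seq2 vs Seq3: 9
The smallest is 5, between Seq1 and Seq2.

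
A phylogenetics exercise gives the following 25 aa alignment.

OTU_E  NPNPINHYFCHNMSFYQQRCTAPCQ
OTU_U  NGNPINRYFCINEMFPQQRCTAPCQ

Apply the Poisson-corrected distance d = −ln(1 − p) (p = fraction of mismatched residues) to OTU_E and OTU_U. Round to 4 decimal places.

Differing sites — 2:P/G; 7:H/R; 11:H/I; 13:M/E; 14:S/M; 16:Y/P.
p = 6/25 = 0.240000.
d = −ln(1 − 0.240000) = −ln(0.760000) = 0.2744.

0.2744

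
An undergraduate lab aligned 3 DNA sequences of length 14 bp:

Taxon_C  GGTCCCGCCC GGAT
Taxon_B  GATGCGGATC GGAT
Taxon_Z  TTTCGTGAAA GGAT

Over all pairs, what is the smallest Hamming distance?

5

Pairwise Hamming distances:
  Taxon_C vs Taxon_B: 5
  Taxon_C vs Taxon_Z: 7
  Taxon_B vs Taxon_Z: 7
The smallest is 5, between Taxon_C and Taxon_B.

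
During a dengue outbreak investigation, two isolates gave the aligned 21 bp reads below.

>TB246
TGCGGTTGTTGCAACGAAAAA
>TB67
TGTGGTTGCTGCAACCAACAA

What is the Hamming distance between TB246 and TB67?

4

Differing sites — 3:C/T; 9:T/C; 16:G/C; 19:A/C.
That gives 4 mismatches out of 21 aligned sites, so the Hamming distance is 4.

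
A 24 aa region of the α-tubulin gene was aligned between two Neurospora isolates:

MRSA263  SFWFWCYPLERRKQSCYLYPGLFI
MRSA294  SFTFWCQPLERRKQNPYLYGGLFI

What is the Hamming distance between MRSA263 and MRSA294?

5

Differing sites — 3:W/T; 7:Y/Q; 15:S/N; 16:C/P; 20:P/G.
That gives 5 mismatches out of 24 aligned sites, so the Hamming distance is 5.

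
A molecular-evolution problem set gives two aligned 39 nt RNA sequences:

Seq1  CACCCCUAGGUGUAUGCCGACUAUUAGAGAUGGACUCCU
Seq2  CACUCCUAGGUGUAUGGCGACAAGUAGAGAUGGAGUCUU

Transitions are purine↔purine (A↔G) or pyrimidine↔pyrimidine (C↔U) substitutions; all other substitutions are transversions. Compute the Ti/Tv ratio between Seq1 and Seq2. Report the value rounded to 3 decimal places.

0.500

Differing sites — 4:C/U (Ti); 17:C/G (Tv); 22:U/A (Tv); 24:U/G (Tv); 35:C/G (Tv); 38:C/U (Ti).
Of the 6 differences, 2 transitions and 4 transversions, so Ti/Tv = 2/4 = 0.500.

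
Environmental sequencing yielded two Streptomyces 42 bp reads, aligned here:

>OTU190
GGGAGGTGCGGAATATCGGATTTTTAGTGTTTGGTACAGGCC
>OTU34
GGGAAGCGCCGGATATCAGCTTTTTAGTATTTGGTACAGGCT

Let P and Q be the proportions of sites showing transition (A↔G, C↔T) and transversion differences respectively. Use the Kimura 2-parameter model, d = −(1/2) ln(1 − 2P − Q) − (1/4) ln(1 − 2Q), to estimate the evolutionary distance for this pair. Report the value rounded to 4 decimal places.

0.2278

The sequences differ at positions 5 (G/A, transition), 7 (T/C, transition), 10 (G/C, transversion), 12 (A/G, transition), 18 (G/A, transition), 20 (A/C, transversion), 29 (G/A, transition), 42 (C/T, transition).
Of the 8 differences, 6 transitions and 2 transversions over 42 sites: P = 6/42 = 0.142857, Q = 2/42 = 0.047619.
d = −0.5·ln(0.666667) − 0.25·ln(0.904762) = −0.5·(-0.405465) − 0.25·(-0.100083) = 0.2278.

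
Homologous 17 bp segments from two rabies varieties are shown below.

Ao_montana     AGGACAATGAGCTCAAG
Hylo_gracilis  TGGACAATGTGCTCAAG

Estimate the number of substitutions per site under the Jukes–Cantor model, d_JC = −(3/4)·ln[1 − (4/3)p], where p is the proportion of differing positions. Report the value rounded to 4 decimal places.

0.1280

The sequences differ at positions 1 (A/T), 10 (A/T).
p = 2/17 = 0.117647.
d = −0.75 · ln(1 − (4/3)·0.117647) = −0.75 · ln(0.843137) = −0.75 · (-0.170626) = 0.1280.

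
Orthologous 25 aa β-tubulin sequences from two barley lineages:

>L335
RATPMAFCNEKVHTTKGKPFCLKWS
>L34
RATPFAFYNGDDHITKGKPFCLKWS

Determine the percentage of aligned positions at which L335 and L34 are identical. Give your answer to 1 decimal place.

76.0%

Differing sites — 5:M/F; 8:C/Y; 10:E/G; 11:K/D; 12:V/D; 14:T/I.
19 of the 25 sites match, so the percent identity is 19/25 × 100 = 76.0%.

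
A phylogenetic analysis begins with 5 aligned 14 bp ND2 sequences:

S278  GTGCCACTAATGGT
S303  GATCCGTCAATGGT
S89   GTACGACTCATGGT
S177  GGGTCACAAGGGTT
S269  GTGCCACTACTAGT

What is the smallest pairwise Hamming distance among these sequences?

2

Pairwise Hamming distances:
  S278 vs S303: 5
  S278 vs S89: 3
  S278 vs S177: 6
  S278 vs S269: 2
  S303 vs S89: 7
  S303 vs S177: 9
  S303 vs S269: 7
  S89 vs S177: 9
  S89 vs S269: 5
  S177 vs S269: 7
The smallest is 2, between S278 and S269.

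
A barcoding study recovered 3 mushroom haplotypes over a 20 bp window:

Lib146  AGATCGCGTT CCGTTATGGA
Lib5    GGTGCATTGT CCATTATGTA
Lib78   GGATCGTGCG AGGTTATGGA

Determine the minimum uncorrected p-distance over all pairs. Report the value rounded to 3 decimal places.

0.300

Pairwise Hamming distances:
  Lib146 vs Lib5: 9
  Lib146 vs Lib78: 6
  Lib5 vs Lib78: 10
The smallest is 6 mismatches, between Lib146 and Lib78; p = 6/20 = 0.300.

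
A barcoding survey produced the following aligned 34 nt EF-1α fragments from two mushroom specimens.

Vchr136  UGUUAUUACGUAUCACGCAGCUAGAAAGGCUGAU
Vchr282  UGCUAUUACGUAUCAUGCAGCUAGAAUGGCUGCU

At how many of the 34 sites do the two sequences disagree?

4

Mismatches occur at site 3 (U→C), site 16 (C→U), site 27 (A→U), site 33 (A→C).
That gives 4 mismatches out of 34 aligned sites, so the Hamming distance is 4.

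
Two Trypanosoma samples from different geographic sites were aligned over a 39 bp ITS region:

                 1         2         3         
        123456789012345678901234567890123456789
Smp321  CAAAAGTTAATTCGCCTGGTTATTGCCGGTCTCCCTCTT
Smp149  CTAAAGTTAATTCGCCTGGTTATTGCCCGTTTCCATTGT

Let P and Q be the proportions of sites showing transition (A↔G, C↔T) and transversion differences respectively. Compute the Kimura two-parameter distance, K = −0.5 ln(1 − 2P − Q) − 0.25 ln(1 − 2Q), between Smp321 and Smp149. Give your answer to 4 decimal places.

0.1722

Differing sites — 2:A/T (Tv); 28:G/C (Tv); 31:C/T (Ti); 35:C/A (Tv); 37:C/T (Ti); 38:T/G (Tv).
Of the 6 differences, 2 transitions and 4 transversions over 39 sites: P = 2/39 = 0.051282, Q = 4/39 = 0.102564.
d = −0.5·ln(0.794872) − 0.25·ln(0.794872) = −0.5·(-0.229574) − 0.25·(-0.229574) = 0.1722.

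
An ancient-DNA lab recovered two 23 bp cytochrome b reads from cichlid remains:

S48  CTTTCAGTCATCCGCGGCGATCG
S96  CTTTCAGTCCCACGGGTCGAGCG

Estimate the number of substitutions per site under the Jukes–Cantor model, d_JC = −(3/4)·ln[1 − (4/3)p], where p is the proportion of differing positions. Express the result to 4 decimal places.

0.3206

Mismatches occur at site 10 (A/C), site 11 (T/C), site 12 (C/A), site 15 (C/G), site 17 (G/T), site 21 (T/G).
p = 6/23 = 0.260870.
d = −0.75 · ln(1 − (4/3)·0.260870) = −0.75 · ln(0.652173) = −0.75 · (-0.427445) = 0.3206.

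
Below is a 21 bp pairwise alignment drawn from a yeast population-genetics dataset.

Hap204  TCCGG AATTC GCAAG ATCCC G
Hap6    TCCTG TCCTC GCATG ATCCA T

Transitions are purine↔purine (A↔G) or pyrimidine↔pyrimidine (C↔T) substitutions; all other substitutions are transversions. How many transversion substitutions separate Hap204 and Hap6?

6

Differing sites — 4:G/T (Tv); 6:A/T (Tv); 7:A/C (Tv); 8:T/C (Ti); 14:A/T (Tv); 20:C/A (Tv); 21:G/T (Tv).
Of the 7 differences, 1 transition and 6 transversions, so the answer is 6.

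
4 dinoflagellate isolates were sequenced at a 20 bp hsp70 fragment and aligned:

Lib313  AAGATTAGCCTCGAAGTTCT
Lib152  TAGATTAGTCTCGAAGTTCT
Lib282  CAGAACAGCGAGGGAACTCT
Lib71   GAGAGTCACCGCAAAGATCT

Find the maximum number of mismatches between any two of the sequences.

12

Pairwise Hamming distances:
  Lib313 vs Lib152: 2
  Lib313 vs Lib282: 9
  Lib313 vs Lib71: 7
  Lib152 vs Lib282: 10
  Lib152 vs Lib71: 8
  Lib282 vs Lib71: 12
The largest is 12, between Lib282 and Lib71.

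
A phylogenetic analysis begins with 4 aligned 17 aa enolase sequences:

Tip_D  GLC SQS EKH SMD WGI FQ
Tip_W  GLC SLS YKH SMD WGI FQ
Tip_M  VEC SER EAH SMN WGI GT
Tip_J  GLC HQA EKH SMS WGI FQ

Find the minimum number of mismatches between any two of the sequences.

2

Pairwise Hamming distances:
  Tip_D vs Tip_W: 2
  Tip_D vs Tip_M: 8
  Tip_D vs Tip_J: 3
  Tip_W vs Tip_M: 9
  Tip_W vs Tip_J: 5
  Tip_M vs Tip_J: 9
The smallest is 2, between Tip_D and Tip_W.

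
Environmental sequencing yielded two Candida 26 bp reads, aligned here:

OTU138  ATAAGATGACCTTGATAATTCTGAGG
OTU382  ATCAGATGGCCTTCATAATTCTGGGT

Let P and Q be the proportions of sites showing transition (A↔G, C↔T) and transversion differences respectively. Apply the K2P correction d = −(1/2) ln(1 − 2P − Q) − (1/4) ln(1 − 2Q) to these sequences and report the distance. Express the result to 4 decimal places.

The sequences differ at positions 3 (A/C, transversion), 9 (A/G, transition), 14 (G/C, transversion), 24 (A/G, transition), 26 (G/T, transversion).
Of the 5 differences, 2 transitions and 3 transversions over 26 sites: P = 2/26 = 0.076923, Q = 3/26 = 0.115385.
d = −0.5·ln(0.730769) − 0.25·ln(0.769230) = −0.5·(-0.313658) − 0.25·(-0.262365) = 0.2224.

0.2224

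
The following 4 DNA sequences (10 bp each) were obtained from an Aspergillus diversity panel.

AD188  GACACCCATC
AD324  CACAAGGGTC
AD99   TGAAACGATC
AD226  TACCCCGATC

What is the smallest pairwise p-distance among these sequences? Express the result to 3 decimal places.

Pairwise Hamming distances:
  AD188 vs AD324: 5
  AD188 vs AD99: 5
  AD188 vs AD226: 3
  AD324 vs AD99: 5
  AD324 vs AD226: 5
  AD99 vs AD226: 4
The smallest is 3 mismatches, between AD188 and AD226; p = 3/10 = 0.300.

0.300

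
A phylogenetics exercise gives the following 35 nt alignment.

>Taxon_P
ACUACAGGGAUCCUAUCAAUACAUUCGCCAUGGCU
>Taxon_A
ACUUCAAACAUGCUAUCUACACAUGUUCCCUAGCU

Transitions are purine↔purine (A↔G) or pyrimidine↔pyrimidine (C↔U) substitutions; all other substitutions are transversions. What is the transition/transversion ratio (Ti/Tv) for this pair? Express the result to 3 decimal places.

0.714

The sequences differ at positions 4 (A/U, transversion), 7 (G/A, transition), 8 (G/A, transition), 9 (G/C, transversion), 12 (C/G, transversion), 18 (A/U, transversion), 20 (U/C, transition), 25 (U/G, transversion), 26 (C/U, transition), 27 (G/U, transversion), 30 (A/C, transversion), 32 (G/A, transition).
Of the 12 differences, 5 transitions and 7 transversions, so Ti/Tv = 5/7 = 0.714.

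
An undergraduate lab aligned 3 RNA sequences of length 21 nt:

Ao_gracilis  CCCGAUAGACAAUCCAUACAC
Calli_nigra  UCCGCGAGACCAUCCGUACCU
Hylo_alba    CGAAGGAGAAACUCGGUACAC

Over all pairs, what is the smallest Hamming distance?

7

Pairwise Hamming distances:
  Ao_gracilis vs Calli_nigra: 7
  Ao_gracilis vs Hylo_alba: 9
  Calli_nigra vs Hylo_alba: 11
The smallest is 7, between Ao_gracilis and Calli_nigra.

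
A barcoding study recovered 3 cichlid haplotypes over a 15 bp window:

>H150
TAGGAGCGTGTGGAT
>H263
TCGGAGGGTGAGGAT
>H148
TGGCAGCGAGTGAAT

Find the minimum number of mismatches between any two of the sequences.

3

Pairwise Hamming distances:
  H150 vs H263: 3
  H150 vs H148: 4
  H263 vs H148: 6
The smallest is 3, between H150 and H263.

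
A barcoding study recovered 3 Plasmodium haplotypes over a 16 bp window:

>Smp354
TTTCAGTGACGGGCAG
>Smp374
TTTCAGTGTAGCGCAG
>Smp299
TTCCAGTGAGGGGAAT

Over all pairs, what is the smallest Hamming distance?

Pairwise Hamming distances:
  Smp354 vs Smp374: 3
  Smp354 vs Smp299: 4
  Smp374 vs Smp299: 6
The smallest is 3, between Smp354 and Smp374.

3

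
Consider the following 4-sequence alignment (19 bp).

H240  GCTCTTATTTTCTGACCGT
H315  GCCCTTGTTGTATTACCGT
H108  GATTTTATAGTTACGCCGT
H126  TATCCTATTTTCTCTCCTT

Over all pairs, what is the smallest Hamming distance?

Pairwise Hamming distances:
  H240 vs H315: 5
  H240 vs H108: 8
  H240 vs H126: 6
  H315 vs H108: 9
  H315 vs H126: 10
  H108 vs H126: 9
The smallest is 5, between H240 and H315.

5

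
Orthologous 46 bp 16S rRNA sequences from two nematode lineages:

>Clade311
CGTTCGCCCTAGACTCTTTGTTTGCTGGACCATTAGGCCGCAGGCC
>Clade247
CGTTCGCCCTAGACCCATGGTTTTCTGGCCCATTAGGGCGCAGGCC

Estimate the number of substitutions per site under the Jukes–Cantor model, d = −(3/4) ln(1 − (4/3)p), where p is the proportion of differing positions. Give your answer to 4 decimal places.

0.1433

The sequences differ at positions 15 (T/C), 17 (T/A), 19 (T/G), 24 (G/T), 29 (A/C), 38 (C/G).
p = 6/46 = 0.130435.
d = −0.75 · ln(1 − (4/3)·0.130435) = −0.75 · ln(0.826087) = −0.75 · (-0.191055) = 0.1433.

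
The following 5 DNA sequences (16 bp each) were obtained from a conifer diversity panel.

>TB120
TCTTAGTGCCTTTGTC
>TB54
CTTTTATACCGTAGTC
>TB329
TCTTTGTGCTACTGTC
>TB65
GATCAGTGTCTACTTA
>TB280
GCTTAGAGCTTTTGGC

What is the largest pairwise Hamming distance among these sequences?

12

Pairwise Hamming distances:
  TB120 vs TB54: 7
  TB120 vs TB329: 4
  TB120 vs TB65: 8
  TB120 vs TB280: 4
  TB54 vs TB329: 8
  TB54 vs TB65: 12
  TB54 vs TB280: 10
  TB329 vs TB65: 11
  TB329 vs TB280: 6
  TB65 vs TB280: 10
The largest is 12, between TB54 and TB65.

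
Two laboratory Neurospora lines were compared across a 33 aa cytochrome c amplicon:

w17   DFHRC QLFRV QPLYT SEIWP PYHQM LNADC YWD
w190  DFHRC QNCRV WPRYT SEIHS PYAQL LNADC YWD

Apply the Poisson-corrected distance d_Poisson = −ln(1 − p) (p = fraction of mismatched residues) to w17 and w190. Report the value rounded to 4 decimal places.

Differing sites — 7:L/N; 8:F/C; 11:Q/W; 13:L/R; 19:W/H; 20:P/S; 23:H/A; 25:M/L.
p = 8/33 = 0.242424.
d = −ln(1 − 0.242424) = −ln(0.757576) = 0.2776.

0.2776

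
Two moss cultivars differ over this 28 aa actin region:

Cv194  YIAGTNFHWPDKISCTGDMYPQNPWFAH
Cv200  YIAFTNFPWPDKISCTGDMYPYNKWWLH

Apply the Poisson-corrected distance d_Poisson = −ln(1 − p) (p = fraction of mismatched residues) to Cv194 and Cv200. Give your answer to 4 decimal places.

0.2412

Differing sites — 4:G/F; 8:H/P; 22:Q/Y; 24:P/K; 26:F/W; 27:A/L.
p = 6/28 = 0.214286.
d = −ln(1 − 0.214286) = −ln(0.785714) = 0.2412.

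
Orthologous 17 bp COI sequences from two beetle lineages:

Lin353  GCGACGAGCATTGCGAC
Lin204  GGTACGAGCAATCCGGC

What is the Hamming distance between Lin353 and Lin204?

5

The sequences differ at positions 2 (C/G), 3 (G/T), 11 (T/A), 13 (G/C), 16 (A/G).
That gives 5 mismatches out of 17 aligned sites, so the Hamming distance is 5.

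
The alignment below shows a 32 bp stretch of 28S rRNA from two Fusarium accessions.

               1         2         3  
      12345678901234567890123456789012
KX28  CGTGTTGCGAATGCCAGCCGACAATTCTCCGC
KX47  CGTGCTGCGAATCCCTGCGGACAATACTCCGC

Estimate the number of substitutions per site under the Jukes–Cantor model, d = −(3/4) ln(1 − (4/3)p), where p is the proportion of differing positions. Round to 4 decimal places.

0.1752

The sequences differ at positions 5 (T/C), 13 (G/C), 16 (A/T), 19 (C/G), 26 (T/A).
p = 5/32 = 0.156250.
d = −0.75 · ln(1 − (4/3)·0.156250) = −0.75 · ln(0.791667) = −0.75 · (-0.233614) = 0.1752.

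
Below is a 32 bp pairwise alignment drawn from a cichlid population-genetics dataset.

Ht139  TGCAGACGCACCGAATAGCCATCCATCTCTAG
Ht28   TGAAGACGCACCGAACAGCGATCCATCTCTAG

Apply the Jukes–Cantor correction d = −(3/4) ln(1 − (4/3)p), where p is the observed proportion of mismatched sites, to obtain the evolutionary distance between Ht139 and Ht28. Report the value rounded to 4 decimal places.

0.1001

The sequences differ at positions 3 (C/A), 16 (T/C), 20 (C/G).
p = 3/32 = 0.093750.
d = −0.75 · ln(1 − (4/3)·0.093750) = −0.75 · ln(0.875000) = −0.75 · (-0.133531) = 0.1001.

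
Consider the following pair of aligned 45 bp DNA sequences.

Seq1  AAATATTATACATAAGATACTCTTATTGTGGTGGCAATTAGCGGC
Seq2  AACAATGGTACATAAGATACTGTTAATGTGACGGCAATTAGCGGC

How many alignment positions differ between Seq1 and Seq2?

8

Mismatches occur at site 3 (A↔C), site 4 (T↔A), site 7 (T↔G), site 8 (A↔G), site 22 (C↔G), site 26 (T↔A), site 31 (G↔A), site 32 (T↔C).
That gives 8 mismatches out of 45 aligned sites, so the Hamming distance is 8.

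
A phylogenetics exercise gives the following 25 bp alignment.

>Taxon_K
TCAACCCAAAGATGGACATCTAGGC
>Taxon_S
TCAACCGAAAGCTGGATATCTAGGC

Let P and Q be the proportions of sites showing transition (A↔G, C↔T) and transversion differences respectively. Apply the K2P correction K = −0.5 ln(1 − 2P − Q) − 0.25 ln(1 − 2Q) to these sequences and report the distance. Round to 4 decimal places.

0.1308

The sequences differ at positions 7 (C/G, transversion), 12 (A/C, transversion), 17 (C/T, transition).
Of the 3 differences, 1 transition and 2 transversions over 25 sites: P = 1/25 = 0.040000, Q = 2/25 = 0.080000.
d = −0.5·ln(0.840000) − 0.25·ln(0.840000) = −0.5·(-0.174353) − 0.25·(-0.174353) = 0.1308.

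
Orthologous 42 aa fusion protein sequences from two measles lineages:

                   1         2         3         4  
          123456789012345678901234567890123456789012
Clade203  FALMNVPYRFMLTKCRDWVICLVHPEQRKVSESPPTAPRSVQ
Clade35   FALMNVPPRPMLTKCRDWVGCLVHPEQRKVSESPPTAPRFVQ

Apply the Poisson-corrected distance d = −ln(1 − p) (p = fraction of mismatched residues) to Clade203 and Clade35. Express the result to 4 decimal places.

Mismatches occur at site 8 (Y/P), site 10 (F/P), site 20 (I/G), site 40 (S/F).
p = 4/42 = 0.095238.
d = −ln(1 − 0.095238) = −ln(0.904762) = 0.1001.

0.1001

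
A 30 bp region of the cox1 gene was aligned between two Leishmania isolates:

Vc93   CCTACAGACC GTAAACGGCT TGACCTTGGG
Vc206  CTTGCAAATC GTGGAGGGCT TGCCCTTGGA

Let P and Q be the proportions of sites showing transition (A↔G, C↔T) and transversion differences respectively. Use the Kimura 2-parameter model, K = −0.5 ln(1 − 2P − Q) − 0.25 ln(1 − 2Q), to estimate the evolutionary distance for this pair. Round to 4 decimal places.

Mismatches occur at site 2 (C→T, transition), site 4 (A→G, transition), site 7 (G→A, transition), site 9 (C→T, transition), site 13 (A→G, transition), site 14 (A→G, transition), site 16 (C→G, transversion), site 23 (A→C, transversion), site 30 (G→A, transition).
Of the 9 differences, 7 transitions and 2 transversions over 30 sites: P = 7/30 = 0.233333, Q = 2/30 = 0.066667.
d = −0.5·ln(0.466667) − 0.25·ln(0.866666) = −0.5·(-0.762139) − 0.25·(-0.143102) = 0.4168.

0.4168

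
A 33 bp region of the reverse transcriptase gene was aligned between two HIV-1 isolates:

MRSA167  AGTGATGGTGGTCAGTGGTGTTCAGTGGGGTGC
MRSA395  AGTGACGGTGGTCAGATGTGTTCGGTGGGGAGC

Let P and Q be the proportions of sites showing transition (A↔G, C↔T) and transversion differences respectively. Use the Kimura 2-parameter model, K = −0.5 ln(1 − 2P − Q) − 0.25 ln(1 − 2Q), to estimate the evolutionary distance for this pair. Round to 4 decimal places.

Mismatches occur at site 6 (T↔C, transition), site 16 (T↔A, transversion), site 17 (G↔T, transversion), site 24 (A↔G, transition), site 31 (T↔A, transversion).
Of the 5 differences, 2 transitions and 3 transversions over 33 sites: P = 2/33 = 0.060606, Q = 3/33 = 0.090909.
d = −0.5·ln(0.787879) − 0.25·ln(0.818182) = −0.5·(-0.238411) − 0.25·(-0.200670) = 0.1694.

0.1694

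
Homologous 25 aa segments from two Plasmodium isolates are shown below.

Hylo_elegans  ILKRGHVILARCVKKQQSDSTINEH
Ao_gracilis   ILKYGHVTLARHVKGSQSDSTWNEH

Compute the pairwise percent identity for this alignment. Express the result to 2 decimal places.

76.00%

The sequences differ at positions 4 (R/Y), 8 (I/T), 12 (C/H), 15 (K/G), 16 (Q/S), 22 (I/W).
19 of the 25 sites match, so the percent identity is 19/25 × 100 = 76.00%.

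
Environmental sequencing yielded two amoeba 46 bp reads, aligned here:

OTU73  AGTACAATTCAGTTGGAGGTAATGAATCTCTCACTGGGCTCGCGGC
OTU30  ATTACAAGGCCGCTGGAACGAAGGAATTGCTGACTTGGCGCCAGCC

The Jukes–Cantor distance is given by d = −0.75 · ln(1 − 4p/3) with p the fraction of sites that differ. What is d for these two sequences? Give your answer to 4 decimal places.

The sequences differ at positions 2 (G/T), 8 (T/G), 9 (T/G), 11 (A/C), 13 (T/C), 18 (G/A), 19 (G/C), 20 (T/G), 23 (T/G), 28 (C/T), 29 (T/G), 32 (C/G), 36 (G/T), 40 (T/G), 42 (G/C), 43 (C/A), 45 (G/C).
p = 17/46 = 0.369565.
d = −0.75 · ln(1 − (4/3)·0.369565) = −0.75 · ln(0.507247) = −0.75 · (-0.678757) = 0.5091.

0.5091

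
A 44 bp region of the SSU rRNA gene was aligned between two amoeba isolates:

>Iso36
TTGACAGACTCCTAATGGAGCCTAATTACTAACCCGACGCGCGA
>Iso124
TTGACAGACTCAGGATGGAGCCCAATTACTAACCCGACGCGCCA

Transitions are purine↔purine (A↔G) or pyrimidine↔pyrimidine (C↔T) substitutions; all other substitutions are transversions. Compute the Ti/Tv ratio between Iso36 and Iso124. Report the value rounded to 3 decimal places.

0.667

The sequences differ at positions 12 (C/A, transversion), 13 (T/G, transversion), 14 (A/G, transition), 23 (T/C, transition), 43 (G/C, transversion).
Of the 5 differences, 2 transitions and 3 transversions, so Ti/Tv = 2/3 = 0.667.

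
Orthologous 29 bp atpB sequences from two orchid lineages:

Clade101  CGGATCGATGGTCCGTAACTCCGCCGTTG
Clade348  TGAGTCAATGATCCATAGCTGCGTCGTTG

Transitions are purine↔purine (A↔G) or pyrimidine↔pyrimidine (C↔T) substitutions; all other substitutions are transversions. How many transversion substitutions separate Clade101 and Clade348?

The sequences differ at positions 1 (C/T, transition), 3 (G/A, transition), 4 (A/G, transition), 7 (G/A, transition), 11 (G/A, transition), 15 (G/A, transition), 18 (A/G, transition), 21 (C/G, transversion), 24 (C/T, transition).
Of the 9 differences, 8 transitions and 1 transversion, so the answer is 1.

1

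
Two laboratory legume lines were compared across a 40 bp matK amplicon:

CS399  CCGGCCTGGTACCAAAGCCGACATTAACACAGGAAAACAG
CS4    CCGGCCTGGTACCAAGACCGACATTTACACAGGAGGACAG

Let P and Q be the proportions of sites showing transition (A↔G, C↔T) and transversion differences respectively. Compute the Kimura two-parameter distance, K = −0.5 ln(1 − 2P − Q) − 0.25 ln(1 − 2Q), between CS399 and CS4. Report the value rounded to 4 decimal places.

0.1403

The sequences differ at positions 16 (A/G, transition), 17 (G/A, transition), 26 (A/T, transversion), 35 (A/G, transition), 36 (A/G, transition).
Of the 5 differences, 4 transitions and 1 transversion over 40 sites: P = 4/40 = 0.100000, Q = 1/40 = 0.025000.
d = −0.5·ln(0.775000) − 0.25·ln(0.950000) = −0.5·(-0.254892) − 0.25·(-0.051293) = 0.1403.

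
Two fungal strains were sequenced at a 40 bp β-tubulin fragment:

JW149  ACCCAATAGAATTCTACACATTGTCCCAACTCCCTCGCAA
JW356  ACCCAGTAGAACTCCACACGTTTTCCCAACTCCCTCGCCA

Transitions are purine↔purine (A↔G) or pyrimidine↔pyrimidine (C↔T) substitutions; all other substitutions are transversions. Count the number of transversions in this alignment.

2

The sequences differ at positions 6 (A/G, transition), 12 (T/C, transition), 15 (T/C, transition), 20 (A/G, transition), 23 (G/T, transversion), 39 (A/C, transversion).
Of the 6 differences, 4 transitions and 2 transversions, so the answer is 2.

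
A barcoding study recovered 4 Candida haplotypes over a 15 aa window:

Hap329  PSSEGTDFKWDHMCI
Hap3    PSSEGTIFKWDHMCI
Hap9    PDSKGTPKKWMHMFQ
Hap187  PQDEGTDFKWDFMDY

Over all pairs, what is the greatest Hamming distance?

Pairwise Hamming distances:
  Hap329 vs Hap3: 1
  Hap329 vs Hap9: 7
  Hap329 vs Hap187: 5
  Hap3 vs Hap9: 7
  Hap3 vs Hap187: 6
  Hap9 vs Hap187: 9
The largest is 9, between Hap9 and Hap187.

9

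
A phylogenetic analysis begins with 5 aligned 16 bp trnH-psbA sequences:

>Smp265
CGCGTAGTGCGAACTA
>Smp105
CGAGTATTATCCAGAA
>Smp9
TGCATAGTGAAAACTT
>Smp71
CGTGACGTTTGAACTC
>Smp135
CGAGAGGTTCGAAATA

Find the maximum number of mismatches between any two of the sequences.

11

Pairwise Hamming distances:
  Smp265 vs Smp105: 8
  Smp265 vs Smp9: 5
  Smp265 vs Smp71: 6
  Smp265 vs Smp135: 5
  Smp105 vs Smp9: 11
  Smp105 vs Smp71: 10
  Smp105 vs Smp135: 9
  Smp9 vs Smp71: 9
  Smp9 vs Smp135: 10
  Smp71 vs Smp135: 5
The largest is 11, between Smp105 and Smp9.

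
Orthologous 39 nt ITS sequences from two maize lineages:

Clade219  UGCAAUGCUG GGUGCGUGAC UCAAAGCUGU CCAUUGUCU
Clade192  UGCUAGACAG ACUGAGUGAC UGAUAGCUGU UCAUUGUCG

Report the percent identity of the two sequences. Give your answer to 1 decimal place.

Mismatches occur at site 4 (A→U), site 6 (U→G), site 7 (G→A), site 9 (U→A), site 11 (G→A), site 12 (G→C), site 15 (C→A), site 22 (C→G), site 24 (A→U), site 31 (C→U), site 39 (U→G).
28 of the 39 sites match, so the percent identity is 28/39 × 100 = 71.8%.

71.8%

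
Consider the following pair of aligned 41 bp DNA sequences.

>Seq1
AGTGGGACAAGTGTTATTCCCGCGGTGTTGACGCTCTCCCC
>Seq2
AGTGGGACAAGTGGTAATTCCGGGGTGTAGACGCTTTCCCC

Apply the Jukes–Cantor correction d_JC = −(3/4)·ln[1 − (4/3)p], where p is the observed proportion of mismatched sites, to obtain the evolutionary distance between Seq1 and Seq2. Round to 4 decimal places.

The sequences differ at positions 14 (T/G), 17 (T/A), 19 (C/T), 23 (C/G), 29 (T/A), 36 (C/T).
p = 6/41 = 0.146341.
d = −0.75 · ln(1 − (4/3)·0.146341) = −0.75 · ln(0.804879) = −0.75 · (-0.217063) = 0.1628.

0.1628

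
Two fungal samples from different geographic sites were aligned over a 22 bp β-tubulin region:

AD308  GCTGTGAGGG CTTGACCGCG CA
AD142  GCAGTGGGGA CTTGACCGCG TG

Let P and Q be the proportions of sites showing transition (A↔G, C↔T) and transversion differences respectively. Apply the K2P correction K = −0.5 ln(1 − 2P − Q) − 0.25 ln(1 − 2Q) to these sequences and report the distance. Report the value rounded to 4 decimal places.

Differing sites — 3:T/A (Tv); 7:A/G (Ti); 10:G/A (Ti); 21:C/T (Ti); 22:A/G (Ti).
Of the 5 differences, 4 transitions and 1 transversion over 22 sites: P = 4/22 = 0.181818, Q = 1/22 = 0.045455.
d = −0.5·ln(0.590909) − 0.25·ln(0.909090) = −0.5·(-0.526093) − 0.25·(-0.095311) = 0.2869.

0.2869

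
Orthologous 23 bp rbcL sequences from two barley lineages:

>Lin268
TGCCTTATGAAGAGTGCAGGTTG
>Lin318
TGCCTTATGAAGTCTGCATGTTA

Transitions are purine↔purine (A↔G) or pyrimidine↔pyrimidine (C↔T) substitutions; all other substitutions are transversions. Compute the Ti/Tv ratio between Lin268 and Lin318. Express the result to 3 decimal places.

0.333

Mismatches occur at site 13 (A/T, transversion), site 14 (G/C, transversion), site 19 (G/T, transversion), site 23 (G/A, transition).
Of the 4 differences, 1 transition and 3 transversions, so Ti/Tv = 1/3 = 0.333.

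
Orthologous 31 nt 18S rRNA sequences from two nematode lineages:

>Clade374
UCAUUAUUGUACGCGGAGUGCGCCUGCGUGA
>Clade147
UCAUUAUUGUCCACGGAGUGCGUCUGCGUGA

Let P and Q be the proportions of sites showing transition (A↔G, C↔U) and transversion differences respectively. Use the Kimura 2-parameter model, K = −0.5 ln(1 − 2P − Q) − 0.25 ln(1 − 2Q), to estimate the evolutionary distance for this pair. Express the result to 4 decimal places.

Mismatches occur at site 11 (A→C, transversion), site 13 (G→A, transition), site 23 (C→U, transition).
Of the 3 differences, 2 transitions and 1 transversion over 31 sites: P = 2/31 = 0.064516, Q = 1/31 = 0.032258.
d = −0.5·ln(0.838710) − 0.25·ln(0.935484) = −0.5·(-0.175890) − 0.25·(-0.066691) = 0.1046.

0.1046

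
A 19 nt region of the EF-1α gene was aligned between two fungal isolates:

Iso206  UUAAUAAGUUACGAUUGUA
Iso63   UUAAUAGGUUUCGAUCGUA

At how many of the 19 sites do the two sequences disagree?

Differing sites — 7:A/G; 11:A/U; 16:U/C.
That gives 3 mismatches out of 19 aligned sites, so the Hamming distance is 3.

3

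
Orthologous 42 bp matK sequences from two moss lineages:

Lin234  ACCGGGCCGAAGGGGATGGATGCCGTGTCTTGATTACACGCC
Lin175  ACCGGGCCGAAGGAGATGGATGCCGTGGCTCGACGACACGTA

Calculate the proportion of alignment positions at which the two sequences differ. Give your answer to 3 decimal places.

0.167

Differing sites — 14:G/A; 28:T/G; 31:T/C; 34:T/C; 35:T/G; 41:C/T; 42:C/A.
There are 7 differences over 42 sites, so p = 7/42 = 0.167.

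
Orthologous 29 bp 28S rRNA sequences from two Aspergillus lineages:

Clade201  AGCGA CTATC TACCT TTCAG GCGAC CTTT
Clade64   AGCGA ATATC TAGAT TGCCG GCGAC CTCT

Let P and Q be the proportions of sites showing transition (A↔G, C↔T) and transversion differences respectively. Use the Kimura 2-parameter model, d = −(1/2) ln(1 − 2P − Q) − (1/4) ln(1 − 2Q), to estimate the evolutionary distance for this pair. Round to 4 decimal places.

0.2438

Mismatches occur at site 6 (C→A, transversion), site 13 (C→G, transversion), site 14 (C→A, transversion), site 17 (T→G, transversion), site 19 (A→C, transversion), site 28 (T→C, transition).
Of the 6 differences, 1 transition and 5 transversions over 29 sites: P = 1/29 = 0.034483, Q = 5/29 = 0.172414.
d = −0.5·ln(0.758620) − 0.25·ln(0.655172) = −0.5·(-0.276254) − 0.25·(-0.422857) = 0.2438.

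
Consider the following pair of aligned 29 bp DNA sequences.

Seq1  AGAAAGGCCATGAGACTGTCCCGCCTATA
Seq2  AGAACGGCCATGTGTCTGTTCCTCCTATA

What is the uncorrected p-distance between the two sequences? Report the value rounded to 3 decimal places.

0.172

Mismatches occur at site 5 (A/C), site 13 (A/T), site 15 (A/T), site 20 (C/T), site 23 (G/T).
There are 5 differences over 29 sites, so p = 5/29 = 0.172.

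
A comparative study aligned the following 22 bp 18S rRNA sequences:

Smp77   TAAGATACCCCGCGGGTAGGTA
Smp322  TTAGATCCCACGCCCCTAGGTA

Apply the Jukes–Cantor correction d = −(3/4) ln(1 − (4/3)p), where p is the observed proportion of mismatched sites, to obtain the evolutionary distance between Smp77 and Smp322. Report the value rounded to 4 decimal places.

0.3390

Mismatches occur at site 2 (A↔T), site 7 (A↔C), site 10 (C↔A), site 14 (G↔C), site 15 (G↔C), site 16 (G↔C).
p = 6/22 = 0.272727.
d = −0.75 · ln(1 − (4/3)·0.272727) = −0.75 · ln(0.636364) = −0.75 · (-0.451985) = 0.3390.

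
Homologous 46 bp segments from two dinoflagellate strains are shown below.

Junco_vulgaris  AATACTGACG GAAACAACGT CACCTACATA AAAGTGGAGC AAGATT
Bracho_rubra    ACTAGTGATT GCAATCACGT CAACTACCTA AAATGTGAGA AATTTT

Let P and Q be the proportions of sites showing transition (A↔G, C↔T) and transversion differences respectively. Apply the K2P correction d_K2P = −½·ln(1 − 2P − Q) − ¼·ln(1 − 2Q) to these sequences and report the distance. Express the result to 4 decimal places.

0.4389

The sequences differ at positions 2 (A/C, transversion), 5 (C/G, transversion), 9 (C/T, transition), 10 (G/T, transversion), 12 (A/C, transversion), 15 (C/T, transition), 16 (A/C, transversion), 23 (C/A, transversion), 28 (A/C, transversion), 34 (G/T, transversion), 35 (T/G, transversion), 36 (G/T, transversion), 40 (C/A, transversion), 43 (G/T, transversion), 44 (A/T, transversion).
Of the 15 differences, 2 transitions and 13 transversions over 46 sites: P = 2/46 = 0.043478, Q = 13/46 = 0.282609.
d = −0.5·ln(0.630435) − 0.25·ln(0.434782) = −0.5·(-0.461345) − 0.25·(-0.832911) = 0.4389.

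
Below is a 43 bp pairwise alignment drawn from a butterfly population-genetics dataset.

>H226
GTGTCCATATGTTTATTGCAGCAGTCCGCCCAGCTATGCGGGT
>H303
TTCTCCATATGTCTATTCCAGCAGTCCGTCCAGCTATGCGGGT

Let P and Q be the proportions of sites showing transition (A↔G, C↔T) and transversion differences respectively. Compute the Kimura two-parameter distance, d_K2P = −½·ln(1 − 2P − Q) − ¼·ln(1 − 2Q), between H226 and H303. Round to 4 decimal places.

The sequences differ at positions 1 (G/T, transversion), 3 (G/C, transversion), 13 (T/C, transition), 18 (G/C, transversion), 29 (C/T, transition).
Of the 5 differences, 2 transitions and 3 transversions over 43 sites: P = 2/43 = 0.046512, Q = 3/43 = 0.069767.
d = −0.5·ln(0.837209) − 0.25·ln(0.860466) = −0.5·(-0.177682) − 0.25·(-0.150281) = 0.1264.

0.1264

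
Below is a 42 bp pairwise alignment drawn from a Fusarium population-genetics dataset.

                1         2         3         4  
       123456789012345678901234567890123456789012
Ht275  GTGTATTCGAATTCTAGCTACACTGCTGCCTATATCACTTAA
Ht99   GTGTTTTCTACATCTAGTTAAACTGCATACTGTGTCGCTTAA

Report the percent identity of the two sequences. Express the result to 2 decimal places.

71.43%

Differing sites — 5:A/T; 9:G/T; 11:A/C; 12:T/A; 18:C/T; 21:C/A; 27:T/A; 28:G/T; 29:C/A; 32:A/G; 34:A/G; 37:A/G.
30 of the 42 sites match, so the percent identity is 30/42 × 100 = 71.43%.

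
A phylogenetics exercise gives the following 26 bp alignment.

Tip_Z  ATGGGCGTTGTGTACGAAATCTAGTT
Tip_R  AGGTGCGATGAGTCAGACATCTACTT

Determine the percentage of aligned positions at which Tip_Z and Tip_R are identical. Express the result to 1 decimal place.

Differing sites — 2:T/G; 4:G/T; 8:T/A; 11:T/A; 14:A/C; 15:C/A; 18:A/C; 24:G/C.
18 of the 26 sites match, so the percent identity is 18/26 × 100 = 69.2%.

69.2%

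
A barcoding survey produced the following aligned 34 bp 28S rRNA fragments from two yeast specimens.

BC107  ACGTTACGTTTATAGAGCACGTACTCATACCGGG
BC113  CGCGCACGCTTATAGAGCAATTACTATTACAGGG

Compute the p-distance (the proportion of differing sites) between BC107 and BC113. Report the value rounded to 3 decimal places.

Differing sites — 1:A/C; 2:C/G; 3:G/C; 4:T/G; 5:T/C; 9:T/C; 20:C/A; 21:G/T; 26:C/A; 27:A/T; 31:C/A.
There are 11 differences over 34 sites, so p = 11/34 = 0.324.

0.324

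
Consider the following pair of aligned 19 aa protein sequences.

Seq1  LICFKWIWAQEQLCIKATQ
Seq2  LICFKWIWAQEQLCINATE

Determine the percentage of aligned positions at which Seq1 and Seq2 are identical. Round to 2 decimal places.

The sequences differ at positions 16 (K/N), 19 (Q/E).
17 of the 19 sites match, so the percent identity is 17/19 × 100 = 89.47%.

89.47%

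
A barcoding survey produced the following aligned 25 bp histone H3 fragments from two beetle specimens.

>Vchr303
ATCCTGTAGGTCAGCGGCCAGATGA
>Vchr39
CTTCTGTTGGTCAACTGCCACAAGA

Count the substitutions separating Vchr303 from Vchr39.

The sequences differ at positions 1 (A/C), 3 (C/T), 8 (A/T), 14 (G/A), 16 (G/T), 21 (G/C), 23 (T/A).
That gives 7 mismatches out of 25 aligned sites, so the Hamming distance is 7.

7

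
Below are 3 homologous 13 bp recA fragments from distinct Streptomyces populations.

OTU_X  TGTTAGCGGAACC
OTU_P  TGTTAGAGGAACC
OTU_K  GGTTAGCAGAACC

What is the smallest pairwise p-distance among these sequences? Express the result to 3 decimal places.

Pairwise Hamming distances:
  OTU_X vs OTU_P: 1
  OTU_X vs OTU_K: 2
  OTU_P vs OTU_K: 3
The smallest is 1 mismatch, between OTU_X and OTU_P; p = 1/13 = 0.077.

0.077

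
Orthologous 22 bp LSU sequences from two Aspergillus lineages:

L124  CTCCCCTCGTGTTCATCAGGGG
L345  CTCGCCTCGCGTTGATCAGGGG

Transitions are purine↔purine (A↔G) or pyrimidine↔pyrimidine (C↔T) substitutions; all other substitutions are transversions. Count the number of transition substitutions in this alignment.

Mismatches occur at site 4 (C/G, transversion), site 10 (T/C, transition), site 14 (C/G, transversion).
Of the 3 differences, 1 transition and 2 transversions, so the answer is 1.

1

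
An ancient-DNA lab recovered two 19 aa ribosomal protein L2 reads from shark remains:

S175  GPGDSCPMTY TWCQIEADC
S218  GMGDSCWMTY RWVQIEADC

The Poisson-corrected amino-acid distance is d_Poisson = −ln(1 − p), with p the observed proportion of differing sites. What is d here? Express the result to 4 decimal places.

0.2364

The sequences differ at positions 2 (P/M), 7 (P/W), 11 (T/R), 13 (C/V).
p = 4/19 = 0.210526.
d = −ln(1 − 0.210526) = −ln(0.789474) = 0.2364.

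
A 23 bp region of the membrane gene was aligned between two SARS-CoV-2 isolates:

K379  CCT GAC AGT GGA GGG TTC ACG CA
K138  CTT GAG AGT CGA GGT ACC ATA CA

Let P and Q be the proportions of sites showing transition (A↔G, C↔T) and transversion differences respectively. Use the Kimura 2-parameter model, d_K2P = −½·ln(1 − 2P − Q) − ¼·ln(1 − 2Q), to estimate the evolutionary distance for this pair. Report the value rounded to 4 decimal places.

The sequences differ at positions 2 (C/T, transition), 6 (C/G, transversion), 10 (G/C, transversion), 15 (G/T, transversion), 16 (T/A, transversion), 17 (T/C, transition), 20 (C/T, transition), 21 (G/A, transition).
Of the 8 differences, 4 transitions and 4 transversions over 23 sites: P = 4/23 = 0.173913, Q = 4/23 = 0.173913.
d = −0.5·ln(0.478261) − 0.25·ln(0.652174) = −0.5·(-0.737599) − 0.25·(-0.427444) = 0.4757.

0.4757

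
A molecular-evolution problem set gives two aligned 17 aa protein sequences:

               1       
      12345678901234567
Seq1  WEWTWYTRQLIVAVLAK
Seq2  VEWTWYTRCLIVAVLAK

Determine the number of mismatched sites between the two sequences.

The sequences differ at positions 1 (W/V), 9 (Q/C).
That gives 2 mismatches out of 17 aligned sites, so the Hamming distance is 2.

2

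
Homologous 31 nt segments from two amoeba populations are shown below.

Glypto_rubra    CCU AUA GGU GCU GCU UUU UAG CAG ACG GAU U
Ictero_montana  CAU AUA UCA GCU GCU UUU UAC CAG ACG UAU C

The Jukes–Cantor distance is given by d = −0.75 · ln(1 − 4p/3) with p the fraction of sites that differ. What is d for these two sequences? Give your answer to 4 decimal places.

Differing sites — 2:C/A; 7:G/U; 8:G/C; 9:U/A; 21:G/C; 28:G/U; 31:U/C.
p = 7/31 = 0.225806.
d = −0.75 · ln(1 − (4/3)·0.225806) = −0.75 · ln(0.698925) = −0.75 · (-0.358212) = 0.2687.

0.2687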